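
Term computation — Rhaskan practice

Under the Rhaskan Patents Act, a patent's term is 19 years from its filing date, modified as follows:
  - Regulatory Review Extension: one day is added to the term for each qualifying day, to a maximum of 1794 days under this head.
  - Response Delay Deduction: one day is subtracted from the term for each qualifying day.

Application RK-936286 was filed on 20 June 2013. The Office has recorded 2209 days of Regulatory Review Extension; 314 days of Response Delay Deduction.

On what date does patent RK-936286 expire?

2036-07-09

Base term: filing date + 19 years → 20 June 2032.
Regulatory Review Extension: 2209 days claimed exceeds the 1794-day cap, so +1794 days → 19 May 2037.
Response Delay Deduction: −314 days → 9 July 2036.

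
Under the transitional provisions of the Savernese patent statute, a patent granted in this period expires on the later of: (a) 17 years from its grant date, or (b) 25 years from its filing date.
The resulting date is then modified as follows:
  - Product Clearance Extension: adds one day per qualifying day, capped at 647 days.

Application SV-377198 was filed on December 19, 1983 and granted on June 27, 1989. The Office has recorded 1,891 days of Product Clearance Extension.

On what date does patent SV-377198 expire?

(a) grant + 17 years → 27 June 2006.
(b) filing + 25 years → 19 December 2008.
Later of the two: 19 December 2008.
Product Clearance Extension: 1891 days claimed exceeds the 647-day cap, so +647 days → 27 September 2010.

2010-09-27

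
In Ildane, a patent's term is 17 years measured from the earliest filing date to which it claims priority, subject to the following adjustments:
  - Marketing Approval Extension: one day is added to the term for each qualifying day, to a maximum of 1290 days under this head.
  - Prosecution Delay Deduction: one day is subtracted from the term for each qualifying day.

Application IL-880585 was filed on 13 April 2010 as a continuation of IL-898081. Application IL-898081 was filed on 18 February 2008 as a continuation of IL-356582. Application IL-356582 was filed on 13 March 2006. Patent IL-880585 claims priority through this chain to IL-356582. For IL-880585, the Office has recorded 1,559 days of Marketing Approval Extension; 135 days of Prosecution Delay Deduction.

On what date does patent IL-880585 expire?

2026-05-11

Earliest priority filing: 13 March 2006.
Base term: 13 March 2006 + 17 years → 13 March 2023.
Marketing Approval Extension: 1559 days claimed exceeds the 1290-day cap, so +1290 days → 23 September 2026.
Prosecution Delay Deduction: −135 days → 11 May 2026.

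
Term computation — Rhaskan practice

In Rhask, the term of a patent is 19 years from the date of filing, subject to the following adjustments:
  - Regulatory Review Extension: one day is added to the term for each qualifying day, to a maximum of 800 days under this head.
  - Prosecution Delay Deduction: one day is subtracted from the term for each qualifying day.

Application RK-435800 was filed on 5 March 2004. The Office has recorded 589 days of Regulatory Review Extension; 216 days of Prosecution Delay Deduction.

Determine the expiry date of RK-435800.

Base term: filing date + 19 years → 5 March 2023.
Regulatory Review Extension: 589 days (within the 800-day cap) → +589 days → 14 October 2024.
Prosecution Delay Deduction: −216 days → 12 March 2024.

March 12, 2024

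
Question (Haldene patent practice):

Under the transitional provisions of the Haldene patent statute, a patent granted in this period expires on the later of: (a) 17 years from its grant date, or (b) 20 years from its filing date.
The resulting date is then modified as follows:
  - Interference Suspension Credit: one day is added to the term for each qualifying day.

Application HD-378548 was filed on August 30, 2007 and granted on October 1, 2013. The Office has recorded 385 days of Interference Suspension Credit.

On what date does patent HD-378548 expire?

October 21, 2031

(a) grant + 17 years → 1 October 2030.
(b) filing + 20 years → 30 August 2027.
Later of the two: 1 October 2030.
Interference Suspension Credit: +385 days → 21 October 2031.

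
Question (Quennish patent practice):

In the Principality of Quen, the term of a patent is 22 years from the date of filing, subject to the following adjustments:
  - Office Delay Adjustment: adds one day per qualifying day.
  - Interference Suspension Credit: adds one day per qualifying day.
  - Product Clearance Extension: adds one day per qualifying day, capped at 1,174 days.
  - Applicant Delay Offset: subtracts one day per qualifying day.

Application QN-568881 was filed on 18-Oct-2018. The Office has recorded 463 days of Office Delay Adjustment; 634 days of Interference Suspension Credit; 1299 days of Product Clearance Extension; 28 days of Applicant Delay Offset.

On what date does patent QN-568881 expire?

2046-12-09

Base term: filing date + 22 years → 18 October 2040.
Office Delay Adjustment: +463 days → 24 January 2042.
Interference Suspension Credit: +634 days → 20 October 2043.
Product Clearance Extension: 1299 days claimed exceeds the 1174-day cap, so +1174 days → 6 January 2047.
Applicant Delay Offset: −28 days → 9 December 2046.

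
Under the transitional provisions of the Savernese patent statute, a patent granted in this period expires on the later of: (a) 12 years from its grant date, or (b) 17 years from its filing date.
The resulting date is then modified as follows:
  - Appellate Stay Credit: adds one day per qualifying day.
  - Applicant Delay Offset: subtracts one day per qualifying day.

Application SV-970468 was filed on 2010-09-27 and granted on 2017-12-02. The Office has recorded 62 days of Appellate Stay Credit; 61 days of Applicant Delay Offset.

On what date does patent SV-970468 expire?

(a) grant + 12 years → 2 December 2029.
(b) filing + 17 years → 27 September 2027.
Later of the two: 2 December 2029.
Appellate Stay Credit: +62 days → 2 February 2030.
Applicant Delay Offset: −61 days → 3 December 2029.

2029-12-03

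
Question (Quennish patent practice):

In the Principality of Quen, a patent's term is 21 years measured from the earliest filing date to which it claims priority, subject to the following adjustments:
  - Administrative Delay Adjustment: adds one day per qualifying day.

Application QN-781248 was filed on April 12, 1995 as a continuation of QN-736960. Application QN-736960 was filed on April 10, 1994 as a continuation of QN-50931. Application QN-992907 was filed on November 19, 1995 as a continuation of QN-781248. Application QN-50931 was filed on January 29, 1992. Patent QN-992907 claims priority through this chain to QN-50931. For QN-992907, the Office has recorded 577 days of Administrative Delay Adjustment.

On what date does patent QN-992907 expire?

2014-08-29

Earliest priority filing: 29 January 1992.
Base term: 29 January 1992 + 21 years → 29 January 2013.
Administrative Delay Adjustment: +577 days → 29 August 2014.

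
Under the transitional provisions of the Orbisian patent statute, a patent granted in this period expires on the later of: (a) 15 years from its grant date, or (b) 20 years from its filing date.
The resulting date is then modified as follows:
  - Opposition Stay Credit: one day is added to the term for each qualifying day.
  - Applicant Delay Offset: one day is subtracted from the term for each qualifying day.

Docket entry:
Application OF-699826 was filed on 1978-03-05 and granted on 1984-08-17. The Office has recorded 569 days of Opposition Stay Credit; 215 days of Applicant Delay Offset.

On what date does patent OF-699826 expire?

August 5, 2000

(a) grant + 15 years → 17 August 1999.
(b) filing + 20 years → 5 March 1998.
Later of the two: 17 August 1999.
Opposition Stay Credit: +569 days → 8 March 2001.
Applicant Delay Offset: −215 days → 5 August 2000.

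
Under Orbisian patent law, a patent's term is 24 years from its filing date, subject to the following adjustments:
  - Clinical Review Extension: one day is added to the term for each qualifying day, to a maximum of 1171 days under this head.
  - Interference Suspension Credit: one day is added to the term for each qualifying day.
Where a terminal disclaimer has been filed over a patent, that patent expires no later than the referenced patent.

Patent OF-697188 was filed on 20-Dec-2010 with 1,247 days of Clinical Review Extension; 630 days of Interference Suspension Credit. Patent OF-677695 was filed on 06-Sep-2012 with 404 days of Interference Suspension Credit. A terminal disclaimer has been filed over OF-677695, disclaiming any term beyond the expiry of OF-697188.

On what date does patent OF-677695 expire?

Natural term of OF-677695:
  Base: filing + 24 years → 6 September 2036.
  Interference Suspension Credit: +404 days → 15 October 2037.
Expiry of referenced patent OF-697188:
  Base: filing + 24 years → 20 December 2034.
  Clinical Review Extension: 1247 days claimed exceeds the 1171-day cap, so +1171 days → 5 March 2038.
  Interference Suspension Credit: +630 days → 25 November 2039.
Terminal disclaimer: OF-677695 expires on the earlier of 15 October 2037 and 25 November 2039.

2037-10-15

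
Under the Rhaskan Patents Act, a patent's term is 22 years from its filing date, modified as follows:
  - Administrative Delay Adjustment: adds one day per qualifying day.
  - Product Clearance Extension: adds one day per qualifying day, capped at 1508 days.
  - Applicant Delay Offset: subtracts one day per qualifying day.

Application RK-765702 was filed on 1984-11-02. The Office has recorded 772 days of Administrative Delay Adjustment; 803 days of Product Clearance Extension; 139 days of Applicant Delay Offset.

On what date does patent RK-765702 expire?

2010-10-08

Base term: filing date + 22 years → 2 November 2006.
Administrative Delay Adjustment: +772 days → 13 December 2008.
Product Clearance Extension: 803 days (within the 1508-day cap) → +803 days → 24 February 2011.
Applicant Delay Offset: −139 days → 8 October 2010.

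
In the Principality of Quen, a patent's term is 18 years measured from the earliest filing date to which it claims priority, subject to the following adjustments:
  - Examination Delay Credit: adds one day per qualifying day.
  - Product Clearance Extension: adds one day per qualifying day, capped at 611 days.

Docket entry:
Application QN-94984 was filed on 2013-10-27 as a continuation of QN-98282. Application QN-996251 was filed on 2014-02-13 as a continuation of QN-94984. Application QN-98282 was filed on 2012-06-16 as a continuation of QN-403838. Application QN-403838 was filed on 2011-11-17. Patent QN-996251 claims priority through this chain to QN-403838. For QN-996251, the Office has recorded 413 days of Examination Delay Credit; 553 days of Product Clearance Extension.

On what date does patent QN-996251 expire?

July 10, 2032

Earliest priority filing: 17 November 2011.
Base term: 17 November 2011 + 18 years → 17 November 2029.
Examination Delay Credit: +413 days → 4 January 2031.
Product Clearance Extension: 553 days (within the 611-day cap) → +553 days → 10 July 2032.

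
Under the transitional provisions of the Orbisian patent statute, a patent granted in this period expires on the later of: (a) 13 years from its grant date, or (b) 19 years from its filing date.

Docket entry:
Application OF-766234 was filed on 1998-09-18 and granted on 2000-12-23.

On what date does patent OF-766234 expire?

(a) grant + 13 years → 23 December 2013.
(b) filing + 19 years → 18 September 2017.
Later of the two: 18 September 2017.

September 18, 2017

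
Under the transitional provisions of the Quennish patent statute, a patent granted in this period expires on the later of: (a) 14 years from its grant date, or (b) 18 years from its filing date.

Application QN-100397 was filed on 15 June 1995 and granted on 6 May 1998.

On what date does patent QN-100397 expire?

June 15, 2013

(a) grant + 14 years → 6 May 2012.
(b) filing + 18 years → 15 June 2013.
Later of the two: 15 June 2013.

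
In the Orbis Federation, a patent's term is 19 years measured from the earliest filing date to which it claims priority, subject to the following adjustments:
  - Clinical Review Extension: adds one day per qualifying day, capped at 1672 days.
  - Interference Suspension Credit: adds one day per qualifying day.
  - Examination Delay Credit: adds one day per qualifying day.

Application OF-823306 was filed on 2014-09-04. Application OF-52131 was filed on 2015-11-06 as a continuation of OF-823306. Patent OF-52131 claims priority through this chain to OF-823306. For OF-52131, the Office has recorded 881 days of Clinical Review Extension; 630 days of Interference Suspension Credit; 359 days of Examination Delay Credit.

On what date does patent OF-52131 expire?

Earliest priority filing: 4 September 2014.
Base term: 4 September 2014 + 19 years → 4 September 2033.
Clinical Review Extension: 881 days (within the 1672-day cap) → +881 days → 2 February 2036.
Interference Suspension Credit: +630 days → 24 October 2037.
Examination Delay Credit: +359 days → 18 October 2038.

October 18, 2038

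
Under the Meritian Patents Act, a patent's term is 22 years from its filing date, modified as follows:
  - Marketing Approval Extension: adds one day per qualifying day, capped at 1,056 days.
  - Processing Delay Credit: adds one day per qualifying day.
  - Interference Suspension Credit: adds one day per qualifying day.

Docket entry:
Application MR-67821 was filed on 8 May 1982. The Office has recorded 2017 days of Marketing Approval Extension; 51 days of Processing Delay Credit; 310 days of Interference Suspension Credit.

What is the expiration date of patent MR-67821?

Base term: filing date + 22 years → 8 May 2004.
Marketing Approval Extension: 2017 days claimed exceeds the 1056-day cap, so +1056 days → 30 March 2007.
Processing Delay Credit: +51 days → 20 May 2007.
Interference Suspension Credit: +310 days → 25 March 2008.

2008-03-25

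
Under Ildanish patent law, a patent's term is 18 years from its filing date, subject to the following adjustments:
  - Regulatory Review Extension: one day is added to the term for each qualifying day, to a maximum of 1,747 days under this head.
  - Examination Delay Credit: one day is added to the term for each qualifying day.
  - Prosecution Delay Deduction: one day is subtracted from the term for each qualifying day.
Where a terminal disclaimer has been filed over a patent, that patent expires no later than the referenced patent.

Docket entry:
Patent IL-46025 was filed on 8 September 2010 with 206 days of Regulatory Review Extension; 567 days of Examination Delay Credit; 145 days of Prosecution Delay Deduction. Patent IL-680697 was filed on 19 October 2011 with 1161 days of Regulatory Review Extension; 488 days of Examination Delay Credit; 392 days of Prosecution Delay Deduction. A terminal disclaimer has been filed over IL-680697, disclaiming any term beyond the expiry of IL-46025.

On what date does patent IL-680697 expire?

Natural term of IL-680697:
  Base: filing + 18 years → 19 October 2029.
  Regulatory Review Extension: 1161 days (within the 1747-day cap) → +1161 days → 23 December 2032.
  Examination Delay Credit: +488 days → 25 April 2034.
  Prosecution Delay Deduction: −392 days → 29 March 2033.
Expiry of referenced patent IL-46025:
  Base: filing + 18 years → 8 September 2028.
  Regulatory Review Extension: 206 days (within the 1747-day cap) → +206 days → 2 April 2029.
  Examination Delay Credit: +567 days → 21 October 2030.
  Prosecution Delay Deduction: −145 days → 29 May 2030.
Terminal disclaimer: IL-680697 expires on the earlier of 29 March 2033 and 29 May 2030.

May 29, 2030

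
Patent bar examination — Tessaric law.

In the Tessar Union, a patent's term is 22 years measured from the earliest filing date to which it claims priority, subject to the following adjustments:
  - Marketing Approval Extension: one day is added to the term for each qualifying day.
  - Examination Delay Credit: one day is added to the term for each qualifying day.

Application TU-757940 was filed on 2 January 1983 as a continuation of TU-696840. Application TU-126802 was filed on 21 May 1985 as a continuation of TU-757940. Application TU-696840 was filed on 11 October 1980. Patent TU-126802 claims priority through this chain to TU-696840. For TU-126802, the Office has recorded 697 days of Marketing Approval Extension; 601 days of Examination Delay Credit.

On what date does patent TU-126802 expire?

Earliest priority filing: 11 October 1980.
Base term: 11 October 1980 + 22 years → 11 October 2002.
Marketing Approval Extension: +697 days → 7 September 2004.
Examination Delay Credit: +601 days → 1 May 2006.

May 1, 2006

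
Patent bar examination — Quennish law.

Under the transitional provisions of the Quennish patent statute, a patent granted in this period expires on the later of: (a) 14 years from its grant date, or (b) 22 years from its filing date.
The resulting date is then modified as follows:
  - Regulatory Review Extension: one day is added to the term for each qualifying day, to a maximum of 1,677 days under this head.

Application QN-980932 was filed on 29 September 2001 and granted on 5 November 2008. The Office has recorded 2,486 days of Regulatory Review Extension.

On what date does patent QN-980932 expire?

May 2, 2028

(a) grant + 14 years → 5 November 2022.
(b) filing + 22 years → 29 September 2023.
Later of the two: 29 September 2023.
Regulatory Review Extension: 2486 days claimed exceeds the 1677-day cap, so +1677 days → 2 May 2028.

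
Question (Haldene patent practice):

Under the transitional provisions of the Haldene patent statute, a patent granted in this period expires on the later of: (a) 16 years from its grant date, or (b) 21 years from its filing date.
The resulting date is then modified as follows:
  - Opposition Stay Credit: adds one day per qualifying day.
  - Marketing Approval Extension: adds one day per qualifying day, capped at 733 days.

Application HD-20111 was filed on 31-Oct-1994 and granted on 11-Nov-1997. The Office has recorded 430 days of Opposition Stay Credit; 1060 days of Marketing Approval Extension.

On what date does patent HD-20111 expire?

January 6, 2019

(a) grant + 16 years → 11 November 2013.
(b) filing + 21 years → 31 October 2015.
Later of the two: 31 October 2015.
Opposition Stay Credit: +430 days → 3 January 2017.
Marketing Approval Extension: 1060 days claimed exceeds the 733-day cap, so +733 days → 6 January 2019.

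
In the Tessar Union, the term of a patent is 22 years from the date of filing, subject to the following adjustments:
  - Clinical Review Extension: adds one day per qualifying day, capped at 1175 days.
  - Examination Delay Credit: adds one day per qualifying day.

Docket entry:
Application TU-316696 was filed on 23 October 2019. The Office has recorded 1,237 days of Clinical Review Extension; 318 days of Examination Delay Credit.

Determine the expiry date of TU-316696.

Base term: filing date + 22 years → 23 October 2041.
Clinical Review Extension: 1237 days claimed exceeds the 1175-day cap, so +1175 days → 10 January 2045.
Examination Delay Credit: +318 days → 24 November 2045.

November 24, 2045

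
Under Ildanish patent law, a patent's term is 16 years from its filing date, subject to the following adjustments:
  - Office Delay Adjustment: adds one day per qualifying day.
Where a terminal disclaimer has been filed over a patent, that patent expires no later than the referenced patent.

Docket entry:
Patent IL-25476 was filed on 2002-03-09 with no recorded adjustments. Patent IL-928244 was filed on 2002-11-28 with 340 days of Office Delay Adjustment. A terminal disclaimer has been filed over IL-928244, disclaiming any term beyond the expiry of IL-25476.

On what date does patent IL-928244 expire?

Natural term of IL-928244:
  Base: filing + 16 years → 28 November 2018.
  Office Delay Adjustment: +340 days → 3 November 2019.
Expiry of referenced patent IL-25476:
  Base: filing + 16 years → 9 March 2018.
Terminal disclaimer: IL-928244 expires on the earlier of 3 November 2019 and 9 March 2018.

March 9, 2018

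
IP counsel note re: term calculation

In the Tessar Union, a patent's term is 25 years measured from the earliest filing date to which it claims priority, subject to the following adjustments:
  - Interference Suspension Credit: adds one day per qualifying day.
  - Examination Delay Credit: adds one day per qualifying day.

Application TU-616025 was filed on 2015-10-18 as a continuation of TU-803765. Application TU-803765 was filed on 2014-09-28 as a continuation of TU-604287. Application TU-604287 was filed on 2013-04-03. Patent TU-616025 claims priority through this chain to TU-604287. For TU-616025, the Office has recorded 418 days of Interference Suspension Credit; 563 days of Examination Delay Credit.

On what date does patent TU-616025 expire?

December 9, 2040

Earliest priority filing: 3 April 2013.
Base term: 3 April 2013 + 25 years → 3 April 2038.
Interference Suspension Credit: +418 days → 26 May 2039.
Examination Delay Credit: +563 days → 9 December 2040.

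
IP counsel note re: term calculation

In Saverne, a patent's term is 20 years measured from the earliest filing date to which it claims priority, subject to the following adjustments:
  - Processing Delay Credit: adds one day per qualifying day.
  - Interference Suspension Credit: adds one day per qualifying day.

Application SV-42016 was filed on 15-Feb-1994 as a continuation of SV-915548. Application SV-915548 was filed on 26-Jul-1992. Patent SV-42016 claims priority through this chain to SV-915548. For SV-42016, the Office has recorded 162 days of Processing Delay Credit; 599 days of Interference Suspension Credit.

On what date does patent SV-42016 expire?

Earliest priority filing: 26 July 1992.
Base term: 26 July 1992 + 20 years → 26 July 2012.
Processing Delay Credit: +162 days → 4 January 2013.
Interference Suspension Credit: +599 days → 26 August 2014.

2014-08-26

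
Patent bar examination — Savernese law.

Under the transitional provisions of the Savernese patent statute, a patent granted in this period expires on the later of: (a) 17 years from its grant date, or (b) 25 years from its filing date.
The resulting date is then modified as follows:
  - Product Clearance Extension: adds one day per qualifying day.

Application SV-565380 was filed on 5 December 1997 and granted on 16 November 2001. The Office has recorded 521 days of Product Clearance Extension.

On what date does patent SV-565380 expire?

(a) grant + 17 years → 16 November 2018.
(b) filing + 25 years → 5 December 2022.
Later of the two: 5 December 2022.
Product Clearance Extension: +521 days → 9 May 2024.

May 9, 2024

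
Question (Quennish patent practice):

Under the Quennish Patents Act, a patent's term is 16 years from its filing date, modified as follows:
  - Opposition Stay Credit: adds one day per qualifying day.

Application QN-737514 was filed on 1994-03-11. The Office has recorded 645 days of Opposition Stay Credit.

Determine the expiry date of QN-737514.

Base term: filing date + 16 years → 11 March 2010.
Opposition Stay Credit: +645 days → 16 December 2011.

2011-12-16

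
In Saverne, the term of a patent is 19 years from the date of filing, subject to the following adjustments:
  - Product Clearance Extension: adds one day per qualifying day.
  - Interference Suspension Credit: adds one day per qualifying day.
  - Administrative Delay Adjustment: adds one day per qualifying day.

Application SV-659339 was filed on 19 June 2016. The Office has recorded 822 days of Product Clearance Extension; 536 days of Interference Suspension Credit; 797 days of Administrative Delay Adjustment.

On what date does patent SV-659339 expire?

2041-05-13

Base term: filing date + 19 years → 19 June 2035.
Product Clearance Extension: +822 days → 18 September 2037.
Interference Suspension Credit: +536 days → 8 March 2039.
Administrative Delay Adjustment: +797 days → 13 May 2041.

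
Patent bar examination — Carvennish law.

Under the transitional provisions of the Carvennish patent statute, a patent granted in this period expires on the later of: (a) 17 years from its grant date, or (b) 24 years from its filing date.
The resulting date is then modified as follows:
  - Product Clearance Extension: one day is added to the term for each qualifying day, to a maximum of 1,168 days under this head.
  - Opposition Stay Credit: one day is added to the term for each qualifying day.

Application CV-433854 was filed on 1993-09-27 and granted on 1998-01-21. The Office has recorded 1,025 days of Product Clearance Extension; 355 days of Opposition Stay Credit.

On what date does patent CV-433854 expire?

(a) grant + 17 years → 21 January 2015.
(b) filing + 24 years → 27 September 2017.
Later of the two: 27 September 2017.
Product Clearance Extension: 1025 days (within the 1168-day cap) → +1025 days → 18 July 2020.
Opposition Stay Credit: +355 days → 8 July 2021.

2021-07-08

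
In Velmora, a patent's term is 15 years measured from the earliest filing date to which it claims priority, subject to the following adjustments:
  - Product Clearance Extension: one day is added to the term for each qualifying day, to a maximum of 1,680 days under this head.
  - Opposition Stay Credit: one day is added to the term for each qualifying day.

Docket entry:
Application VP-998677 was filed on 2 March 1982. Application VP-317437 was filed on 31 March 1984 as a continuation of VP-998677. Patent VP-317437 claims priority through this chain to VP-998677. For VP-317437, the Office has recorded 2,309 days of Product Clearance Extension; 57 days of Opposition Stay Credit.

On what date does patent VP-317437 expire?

Earliest priority filing: 2 March 1982.
Base term: 2 March 1982 + 15 years → 2 March 1997.
Product Clearance Extension: 2309 days claimed exceeds the 1680-day cap, so +1680 days → 7 October 2001.
Opposition Stay Credit: +57 days → 3 December 2001.

2001-12-03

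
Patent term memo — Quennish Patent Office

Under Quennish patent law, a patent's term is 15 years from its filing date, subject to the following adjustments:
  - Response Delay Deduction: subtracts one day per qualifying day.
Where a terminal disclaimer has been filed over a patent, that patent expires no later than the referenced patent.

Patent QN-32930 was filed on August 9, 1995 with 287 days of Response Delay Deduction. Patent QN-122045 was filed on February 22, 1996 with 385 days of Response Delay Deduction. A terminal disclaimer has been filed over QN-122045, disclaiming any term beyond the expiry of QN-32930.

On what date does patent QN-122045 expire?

2009-10-26

Natural term of QN-122045:
  Base: filing + 15 years → 22 February 2011.
  Response Delay Deduction: −385 days → 2 February 2010.
Expiry of referenced patent QN-32930:
  Base: filing + 15 years → 9 August 2010.
  Response Delay Deduction: −287 days → 26 October 2009.
Terminal disclaimer: QN-122045 expires on the earlier of 2 February 2010 and 26 October 2009.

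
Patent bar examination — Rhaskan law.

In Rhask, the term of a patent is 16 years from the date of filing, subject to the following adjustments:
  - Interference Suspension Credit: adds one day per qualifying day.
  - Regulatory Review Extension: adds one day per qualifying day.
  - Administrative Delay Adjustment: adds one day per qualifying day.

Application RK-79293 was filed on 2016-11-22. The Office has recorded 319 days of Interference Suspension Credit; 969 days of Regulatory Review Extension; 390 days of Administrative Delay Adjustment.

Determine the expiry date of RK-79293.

Base term: filing date + 16 years → 22 November 2032.
Interference Suspension Credit: +319 days → 7 October 2033.
Regulatory Review Extension: +969 days → 2 June 2036.
Administrative Delay Adjustment: +390 days → 27 June 2037.

2037-06-27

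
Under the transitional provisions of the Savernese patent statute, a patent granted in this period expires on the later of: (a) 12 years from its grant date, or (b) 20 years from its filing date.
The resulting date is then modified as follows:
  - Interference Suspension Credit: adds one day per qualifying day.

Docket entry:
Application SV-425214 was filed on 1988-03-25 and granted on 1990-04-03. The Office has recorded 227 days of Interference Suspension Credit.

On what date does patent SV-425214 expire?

(a) grant + 12 years → 3 April 2002.
(b) filing + 20 years → 25 March 2008.
Later of the two: 25 March 2008.
Interference Suspension Credit: +227 days → 7 November 2008.

2008-11-07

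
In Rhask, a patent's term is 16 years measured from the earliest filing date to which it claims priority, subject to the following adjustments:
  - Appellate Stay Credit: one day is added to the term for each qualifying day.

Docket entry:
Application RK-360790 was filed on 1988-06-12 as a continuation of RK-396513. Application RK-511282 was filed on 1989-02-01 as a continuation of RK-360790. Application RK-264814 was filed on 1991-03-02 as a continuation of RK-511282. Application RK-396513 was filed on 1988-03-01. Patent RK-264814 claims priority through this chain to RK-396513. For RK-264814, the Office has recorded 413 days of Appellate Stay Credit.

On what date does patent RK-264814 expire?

April 18, 2005

Earliest priority filing: 1 March 1988.
Base term: 1 March 1988 + 16 years → 1 March 2004.
Appellate Stay Credit: +413 days → 18 April 2005.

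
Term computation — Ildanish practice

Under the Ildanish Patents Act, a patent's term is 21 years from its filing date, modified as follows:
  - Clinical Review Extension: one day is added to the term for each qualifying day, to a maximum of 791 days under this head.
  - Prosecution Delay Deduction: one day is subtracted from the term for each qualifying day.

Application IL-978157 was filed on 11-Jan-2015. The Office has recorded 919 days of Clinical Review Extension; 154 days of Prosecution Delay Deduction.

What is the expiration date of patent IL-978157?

2037-10-09

Base term: filing date + 21 years → 11 January 2036.
Clinical Review Extension: 919 days claimed exceeds the 791-day cap, so +791 days → 12 March 2038.
Prosecution Delay Deduction: −154 days → 9 October 2037.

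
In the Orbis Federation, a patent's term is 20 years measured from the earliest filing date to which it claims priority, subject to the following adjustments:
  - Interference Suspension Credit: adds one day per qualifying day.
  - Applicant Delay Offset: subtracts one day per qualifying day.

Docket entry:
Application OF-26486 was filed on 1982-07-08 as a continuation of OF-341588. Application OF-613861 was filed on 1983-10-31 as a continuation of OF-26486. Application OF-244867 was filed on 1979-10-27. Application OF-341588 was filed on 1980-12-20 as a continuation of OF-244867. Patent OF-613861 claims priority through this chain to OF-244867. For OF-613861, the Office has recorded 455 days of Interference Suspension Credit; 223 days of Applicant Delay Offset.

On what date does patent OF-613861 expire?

Earliest priority filing: 27 October 1979.
Base term: 27 October 1979 + 20 years → 27 October 1999.
Interference Suspension Credit: +455 days → 24 January 2001.
Applicant Delay Offset: −223 days → 15 June 2000.

June 15, 2000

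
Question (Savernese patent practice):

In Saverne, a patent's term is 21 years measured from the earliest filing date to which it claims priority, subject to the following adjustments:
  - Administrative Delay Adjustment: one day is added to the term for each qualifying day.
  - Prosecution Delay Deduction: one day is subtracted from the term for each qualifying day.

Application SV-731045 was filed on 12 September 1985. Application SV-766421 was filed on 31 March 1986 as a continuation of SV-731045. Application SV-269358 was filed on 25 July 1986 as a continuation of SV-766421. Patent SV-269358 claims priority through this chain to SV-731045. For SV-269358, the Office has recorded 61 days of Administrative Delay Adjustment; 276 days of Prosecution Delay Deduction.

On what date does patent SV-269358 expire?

2006-02-09

Earliest priority filing: 12 September 1985.
Base term: 12 September 1985 + 21 years → 12 September 2006.
Administrative Delay Adjustment: +61 days → 12 November 2006.
Prosecution Delay Deduction: −276 days → 9 February 2006.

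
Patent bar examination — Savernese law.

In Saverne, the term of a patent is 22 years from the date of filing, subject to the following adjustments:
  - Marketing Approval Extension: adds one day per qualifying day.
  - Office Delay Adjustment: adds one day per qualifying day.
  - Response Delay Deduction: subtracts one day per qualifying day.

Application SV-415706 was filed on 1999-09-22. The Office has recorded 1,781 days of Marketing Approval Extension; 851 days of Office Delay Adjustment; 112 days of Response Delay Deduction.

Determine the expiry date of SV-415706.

Base term: filing date + 22 years → 22 September 2021.
Marketing Approval Extension: +1781 days → 8 August 2026.
Office Delay Adjustment: +851 days → 6 December 2028.
Response Delay Deduction: −112 days → 16 August 2028.

August 16, 2028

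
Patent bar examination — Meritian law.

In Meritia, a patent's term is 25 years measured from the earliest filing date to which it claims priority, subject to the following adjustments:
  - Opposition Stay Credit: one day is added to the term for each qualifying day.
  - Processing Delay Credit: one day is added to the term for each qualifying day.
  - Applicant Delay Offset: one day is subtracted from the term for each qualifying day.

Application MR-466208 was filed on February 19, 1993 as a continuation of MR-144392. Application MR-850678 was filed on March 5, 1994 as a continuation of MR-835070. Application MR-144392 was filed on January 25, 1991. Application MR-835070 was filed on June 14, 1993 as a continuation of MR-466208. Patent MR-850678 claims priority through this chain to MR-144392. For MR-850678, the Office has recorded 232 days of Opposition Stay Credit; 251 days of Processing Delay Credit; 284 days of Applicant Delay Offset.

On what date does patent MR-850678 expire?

Earliest priority filing: 25 January 1991.
Base term: 25 January 1991 + 25 years → 25 January 2016.
Opposition Stay Credit: +232 days → 13 September 2016.
Processing Delay Credit: +251 days → 22 May 2017.
Applicant Delay Offset: −284 days → 11 August 2016.

August 11, 2016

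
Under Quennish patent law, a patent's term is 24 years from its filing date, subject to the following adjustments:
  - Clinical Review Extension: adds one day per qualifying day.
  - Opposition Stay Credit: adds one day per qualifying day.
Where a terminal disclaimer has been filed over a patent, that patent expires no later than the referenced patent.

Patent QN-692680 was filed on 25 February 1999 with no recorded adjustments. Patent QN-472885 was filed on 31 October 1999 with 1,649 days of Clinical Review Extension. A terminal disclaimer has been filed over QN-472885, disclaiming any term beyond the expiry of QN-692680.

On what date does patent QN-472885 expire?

2023-02-25

Natural term of QN-472885:
  Base: filing + 24 years → 31 October 2023.
  Clinical Review Extension: +1649 days → 6 May 2028.
Expiry of referenced patent QN-692680:
  Base: filing + 24 years → 25 February 2023.
Terminal disclaimer: QN-472885 expires on the earlier of 6 May 2028 and 25 February 2023.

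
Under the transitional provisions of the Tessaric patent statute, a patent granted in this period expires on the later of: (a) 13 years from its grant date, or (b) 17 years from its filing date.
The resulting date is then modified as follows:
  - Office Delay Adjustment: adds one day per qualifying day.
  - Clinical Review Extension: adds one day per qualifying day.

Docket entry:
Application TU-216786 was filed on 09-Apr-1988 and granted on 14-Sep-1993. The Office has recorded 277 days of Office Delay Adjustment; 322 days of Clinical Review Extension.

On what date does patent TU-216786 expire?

May 5, 2008

(a) grant + 13 years → 14 September 2006.
(b) filing + 17 years → 9 April 2005.
Later of the two: 14 September 2006.
Office Delay Adjustment: +277 days → 18 June 2007.
Clinical Review Extension: +322 days → 5 May 2008.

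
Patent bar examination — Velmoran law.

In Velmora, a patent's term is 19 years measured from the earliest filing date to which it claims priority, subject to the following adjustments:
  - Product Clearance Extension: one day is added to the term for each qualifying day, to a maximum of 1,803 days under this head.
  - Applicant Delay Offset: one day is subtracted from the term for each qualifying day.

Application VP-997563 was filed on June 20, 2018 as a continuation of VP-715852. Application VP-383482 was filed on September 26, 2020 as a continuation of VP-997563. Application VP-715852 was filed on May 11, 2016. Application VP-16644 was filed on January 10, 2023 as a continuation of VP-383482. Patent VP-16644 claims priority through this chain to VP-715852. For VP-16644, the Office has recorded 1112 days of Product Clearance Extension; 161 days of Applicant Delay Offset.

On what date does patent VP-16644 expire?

2037-12-17

Earliest priority filing: 11 May 2016.
Base term: 11 May 2016 + 19 years → 11 May 2035.
Product Clearance Extension: 1112 days (within the 1803-day cap) → +1112 days → 27 May 2038.
Applicant Delay Offset: −161 days → 17 December 2037.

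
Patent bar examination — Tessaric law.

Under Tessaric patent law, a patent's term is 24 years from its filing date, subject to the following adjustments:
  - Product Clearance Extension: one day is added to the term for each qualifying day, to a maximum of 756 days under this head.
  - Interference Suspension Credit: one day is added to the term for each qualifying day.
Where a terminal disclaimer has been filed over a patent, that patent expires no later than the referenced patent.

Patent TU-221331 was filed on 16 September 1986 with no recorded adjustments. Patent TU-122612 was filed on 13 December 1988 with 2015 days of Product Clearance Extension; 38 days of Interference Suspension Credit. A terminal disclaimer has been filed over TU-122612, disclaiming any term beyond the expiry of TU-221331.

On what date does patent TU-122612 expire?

September 16, 2010

Natural term of TU-122612:
  Base: filing + 24 years → 13 December 2012.
  Product Clearance Extension: 2015 days claimed exceeds the 756-day cap, so +756 days → 8 January 2015.
  Interference Suspension Credit: +38 days → 15 February 2015.
Expiry of referenced patent TU-221331:
  Base: filing + 24 years → 16 September 2010.
Terminal disclaimer: TU-122612 expires on the earlier of 15 February 2015 and 16 September 2010.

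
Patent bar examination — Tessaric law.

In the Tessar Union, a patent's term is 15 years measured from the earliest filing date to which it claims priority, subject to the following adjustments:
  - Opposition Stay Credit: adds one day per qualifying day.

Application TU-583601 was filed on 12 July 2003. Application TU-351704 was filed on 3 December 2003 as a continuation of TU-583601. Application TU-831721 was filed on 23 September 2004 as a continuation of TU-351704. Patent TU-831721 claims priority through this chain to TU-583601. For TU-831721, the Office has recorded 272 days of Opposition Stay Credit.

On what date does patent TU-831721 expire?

April 10, 2019

Earliest priority filing: 12 July 2003.
Base term: 12 July 2003 + 15 years → 12 July 2018.
Opposition Stay Credit: +272 days → 10 April 2019.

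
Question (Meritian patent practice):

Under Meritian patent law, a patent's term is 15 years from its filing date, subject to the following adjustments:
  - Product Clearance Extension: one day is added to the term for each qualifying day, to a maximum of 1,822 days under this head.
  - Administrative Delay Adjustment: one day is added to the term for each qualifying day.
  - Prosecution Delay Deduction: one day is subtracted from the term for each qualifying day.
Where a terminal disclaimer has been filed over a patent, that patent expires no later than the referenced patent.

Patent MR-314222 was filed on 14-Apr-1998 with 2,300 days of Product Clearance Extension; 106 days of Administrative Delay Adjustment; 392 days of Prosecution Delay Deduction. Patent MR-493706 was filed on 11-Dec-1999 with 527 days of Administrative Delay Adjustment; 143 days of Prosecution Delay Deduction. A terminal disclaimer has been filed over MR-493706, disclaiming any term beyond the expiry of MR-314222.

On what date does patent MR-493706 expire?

2015-12-30

Natural term of MR-493706:
  Base: filing + 15 years → 11 December 2014.
  Administrative Delay Adjustment: +527 days → 21 May 2016.
  Prosecution Delay Deduction: −143 days → 30 December 2015.
Expiry of referenced patent MR-314222:
  Base: filing + 15 years → 14 April 2013.
  Product Clearance Extension: 2300 days claimed exceeds the 1822-day cap, so +1822 days → 10 April 2018.
  Administrative Delay Adjustment: +106 days → 25 July 2018.
  Prosecution Delay Deduction: −392 days → 28 June 2017.
Terminal disclaimer: MR-493706 expires on the earlier of 30 December 2015 and 28 June 2017.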